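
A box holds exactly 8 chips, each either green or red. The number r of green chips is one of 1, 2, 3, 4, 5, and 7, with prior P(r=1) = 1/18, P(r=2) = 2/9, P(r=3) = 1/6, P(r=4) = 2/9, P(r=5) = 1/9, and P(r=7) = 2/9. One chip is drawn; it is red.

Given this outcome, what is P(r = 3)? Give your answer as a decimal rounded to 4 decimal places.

For each hypothesis, P(data | H) works out to: P(data | r = 1) = (7/8) = 7/8; P(data | r = 2) = (6/8) = 3/4; P(data | r = 3) = (5/8) = 5/8; P(data | r = 4) = (4/8) = 1/2; P(data | r = 5) = (3/8) = 3/8; P(data | r = 7) = (1/8) = 1/8.
The prior-weighted likelihoods are 1/18 · 7/8 = 7/144, 2/9 · 3/4 = 1/6, 1/6 · 5/8 = 5/48, 2/9 · 1/2 = 1/9, 1/9 · 3/8 = 1/24, 2/9 · 1/8 = 1/36; summing to 1/2.
Therefore the posterior P(r = 3 | data) = (5/48) / (1/2) = 5/24.

0.2083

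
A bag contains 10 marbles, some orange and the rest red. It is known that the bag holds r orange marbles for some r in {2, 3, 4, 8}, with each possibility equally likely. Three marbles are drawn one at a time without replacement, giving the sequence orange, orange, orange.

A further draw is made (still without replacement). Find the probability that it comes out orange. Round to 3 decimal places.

Compute the likelihood of the observed sequence for each case: P(data | r = 2) = (2/10)(1/9)(0/8) = 0; P(data | r = 3) = (3/10)(2/9)(1/8) = 1/120; P(data | r = 4) = (4/10)(3/9)(2/8) = 1/30; P(data | r = 8) = (8/10)(7/9)(6/8) = 7/15.
The prior-weighted likelihoods are 1/4 · 0 = 0, 1/4 · 1/120 = 1/480, 1/4 · 1/30 = 1/120, 1/4 · 7/15 = 7/60; summing to 61/480.
Normalising, the posterior is P(r = 2 | data) = 0, P(r = 3 | data) = 1/61, P(r = 4 | data) = 4/61, P(r = 8 | data) = 56/61.
Averaging over the posterior, P(orange next | data) = (0)(1/61) + (1/7)(4/61) + (5/7)(56/61) = 284/427.

0.665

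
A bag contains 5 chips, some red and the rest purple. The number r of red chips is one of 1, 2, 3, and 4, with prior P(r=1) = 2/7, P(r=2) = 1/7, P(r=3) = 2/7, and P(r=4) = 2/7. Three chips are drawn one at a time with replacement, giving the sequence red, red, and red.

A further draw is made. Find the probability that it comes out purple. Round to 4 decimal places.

The likelihood of the observed sequence under each hypothesis: P(data | r = 1) = (1/5)(1/5)(1/5) = 1/125; P(data | r = 2) = (2/5)(2/5)(2/5) = 8/125; P(data | r = 3) = (3/5)(3/5)(3/5) = 27/125; P(data | r = 4) = (4/5)(4/5)(4/5) = 64/125.
Weighting by the prior gives 2/7 · 1/125 = 2/875, 1/7 · 8/125 = 8/875, 2/7 · 27/125 = 54/875, 2/7 · 64/125 = 128/875; with total 192/875.
Dividing through by the total gives posterior P(r = 1 | data) = 1/96, P(r = 2 | data) = 1/24, P(r = 3 | data) = 9/32, P(r = 4 | data) = 2/3.
The predictive probability is P(purple next | data) = (4/5)(1/96) + (3/5)(1/24) + (2/5)(9/32) + (1/5)(2/3) = 67/240.

0.2792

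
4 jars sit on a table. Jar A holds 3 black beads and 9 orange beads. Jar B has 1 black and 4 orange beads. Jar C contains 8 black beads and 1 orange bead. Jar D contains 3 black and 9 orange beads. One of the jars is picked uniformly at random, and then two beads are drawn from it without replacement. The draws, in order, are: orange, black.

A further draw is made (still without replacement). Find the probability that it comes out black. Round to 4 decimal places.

0.2679

Under each hypothesis, the probability of the observed sequence is: P(data | jar A) = (9/12)(3/11) = 0.20455; P(data | jar B) = (4/5)(1/4) = 0.2; P(data | jar C) = (1/9)(8/8) = 0.11111; P(data | jar D) = (9/12)(3/11) = 0.20455.
The prior-weighted likelihoods are 1/4 · 0.20455 = 0.051136, 1/4 · 0.2 = 0.05, 1/4 · 0.11111 = 0.027778, 1/4 · 0.20455 = 0.051136; with total 0.18005.
Normalising, the posterior is P(jar A | data) = 0.28401, P(jar B | data) = 0.2777, P(jar C | data) = 0.15428, P(jar D | data) = 0.28401.
Averaging over the posterior, P(black next | data) = (1/5)(0.28401) + (0)(0.2777) + (1)(0.15428) + (1/5)(0.28401) = 0.26788.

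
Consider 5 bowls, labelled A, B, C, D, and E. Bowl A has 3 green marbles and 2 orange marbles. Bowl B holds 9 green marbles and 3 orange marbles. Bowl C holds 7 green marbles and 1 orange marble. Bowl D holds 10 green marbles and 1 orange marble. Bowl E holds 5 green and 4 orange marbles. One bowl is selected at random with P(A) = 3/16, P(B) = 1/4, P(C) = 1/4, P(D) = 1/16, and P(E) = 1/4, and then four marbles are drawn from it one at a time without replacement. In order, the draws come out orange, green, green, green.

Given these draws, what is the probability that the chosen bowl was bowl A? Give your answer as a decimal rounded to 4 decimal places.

0.1747

Under each hypothesis, the probability of the observed sequence is: P(data | bowl A) = (2/5)(3/4)(2/3)(1/2) = 0.1; P(data | bowl B) = (3/12)(9/11)(8/10)(7/9) = 0.12727; P(data | bowl C) = (1/8)(7/7)(6/6)(5/5) = 0.125; P(data | bowl D) = (1/11)(10/10)(9/9)(8/8) = 0.090909; P(data | bowl E) = (4/9)(5/8)(4/7)(3/6) = 0.079365.
Multiplying each by its prior: 3/16 · 0.1 = 0.01875, 1/4 · 0.12727 = 0.031818, 1/4 · 0.125 = 0.03125, 1/16 · 0.090909 = 0.0056818, 1/4 · 0.079365 = 0.019841; summing to 0.10734.
By Bayes' rule, P(bowl A | data) = (0.01875) / (0.10734) = 0.17468.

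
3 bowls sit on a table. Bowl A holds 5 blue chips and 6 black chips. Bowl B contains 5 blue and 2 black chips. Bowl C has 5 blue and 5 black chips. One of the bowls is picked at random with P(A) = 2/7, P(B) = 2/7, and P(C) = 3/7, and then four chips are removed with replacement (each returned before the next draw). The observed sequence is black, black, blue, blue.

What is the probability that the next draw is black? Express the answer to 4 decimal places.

Compute the likelihood of the observed sequence for each case: P(data | bowl A) = (6/11)(6/11)(5/11)(5/11) = 0.061471; P(data | bowl B) = (2/7)(2/7)(5/7)(5/7) = 0.041649; P(data | bowl C) = (5/10)(5/10)(5/10)(5/10) = 0.0625.
Multiplying each by its prior: 2/7 · 0.061471 = 0.017563, 2/7 · 0.041649 = 0.0119, 3/7 · 0.0625 = 0.026786; these sum to 0.056249.
Normalising, the posterior is P(bowl A | data) = 0.31224, P(bowl B | data) = 0.21156, P(bowl C | data) = 0.4762.
So P(black next | data) = Σ P(black next | H) P(H | data) = (6/11)(0.31224) + (2/7)(0.21156) + (1/2)(0.4762) = 0.46886.

0.4689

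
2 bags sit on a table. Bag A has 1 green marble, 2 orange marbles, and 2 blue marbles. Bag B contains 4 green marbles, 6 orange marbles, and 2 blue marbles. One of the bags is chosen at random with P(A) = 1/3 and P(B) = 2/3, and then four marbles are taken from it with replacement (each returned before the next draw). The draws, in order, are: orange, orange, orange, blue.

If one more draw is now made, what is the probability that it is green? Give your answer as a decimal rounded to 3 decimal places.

0.283

Under each hypothesis, the probability of the observed sequence is: P(data | bag A) = (2/5)(2/5)(2/5)(2/5) = 0.0256; P(data | bag B) = (6/12)(6/12)(6/12)(2/12) = 0.020833.
Weighting by the prior gives 1/3 · 0.0256 = 0.0085333, 2/3 · 0.020833 = 0.013889; with total 0.022422.
Normalising, the posterior is P(bag A | data) = 0.38057, P(bag B | data) = 0.61943.
The predictive probability is P(green next | data) = (1/5)(0.38057) + (1/3)(0.61943) = 0.28259.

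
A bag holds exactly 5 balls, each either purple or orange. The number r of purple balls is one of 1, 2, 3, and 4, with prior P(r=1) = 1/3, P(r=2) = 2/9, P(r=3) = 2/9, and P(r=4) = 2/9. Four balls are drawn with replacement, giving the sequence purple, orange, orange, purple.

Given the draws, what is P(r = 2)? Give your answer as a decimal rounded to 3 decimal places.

The likelihood of the observed sequence under each hypothesis: P(data | r = 1) = (1/5)(4/5)(4/5)(1/5) = 0.0256; P(data | r = 2) = (2/5)(3/5)(3/5)(2/5) = 0.0576; P(data | r = 3) = (3/5)(2/5)(2/5)(3/5) = 0.0576; P(data | r = 4) = (4/5)(1/5)(1/5)(4/5) = 0.0256.
Multiplying each by its prior: 1/3 · 0.0256 = 0.0085333, 2/9 · 0.0576 = 0.0128, 2/9 · 0.0576 = 0.0128, 2/9 · 0.0256 = 0.0056889; with total 0.039822.
Therefore the posterior P(r = 2 | data) = (0.0128) / (0.039822) = 0.32143.

0.321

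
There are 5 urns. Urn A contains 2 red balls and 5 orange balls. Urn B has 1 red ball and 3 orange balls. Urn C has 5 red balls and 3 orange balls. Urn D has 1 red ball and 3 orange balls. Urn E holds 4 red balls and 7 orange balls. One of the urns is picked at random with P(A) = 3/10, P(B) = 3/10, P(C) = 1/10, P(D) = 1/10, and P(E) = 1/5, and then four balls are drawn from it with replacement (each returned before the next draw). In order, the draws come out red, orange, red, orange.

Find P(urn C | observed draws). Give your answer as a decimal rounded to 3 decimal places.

0.128

Compute the likelihood of the observed sequence for each case: P(data | urn A) = (2/7)(5/7)(2/7)(5/7) = 0.041649; P(data | urn B) = (1/4)(3/4)(1/4)(3/4) = 0.035156; P(data | urn C) = (5/8)(3/8)(5/8)(3/8) = 0.054932; P(data | urn D) = (1/4)(3/4)(1/4)(3/4) = 0.035156; P(data | urn E) = (4/11)(7/11)(4/11)(7/11) = 0.053548.
The prior-weighted likelihoods are 3/10 · 0.041649 = 0.012495, 3/10 · 0.035156 = 0.010547, 1/10 · 0.054932 = 0.0054932, 1/10 · 0.035156 = 0.0035156, 1/5 · 0.053548 = 0.01071; with total 0.04276.
Hence P(urn C | data) = (0.0054932) / (0.04276) = 0.12846.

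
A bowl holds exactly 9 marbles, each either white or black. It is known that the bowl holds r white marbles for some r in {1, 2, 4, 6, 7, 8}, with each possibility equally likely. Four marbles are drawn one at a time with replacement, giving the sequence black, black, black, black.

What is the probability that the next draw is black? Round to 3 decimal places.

0.815

For each hypothesis, P(data | H) works out to: P(data | r = 1) = (8/9)(8/9)(8/9)(8/9) = 0.6243; P(data | r = 2) = (7/9)(7/9)(7/9)(7/9) = 0.36595; P(data | r = 4) = (5/9)(5/9)(5/9)(5/9) = 0.09526; P(data | r = 6) = (3/9)(3/9)(3/9)(3/9) = 0.012346; P(data | r = 7) = (2/9)(2/9)(2/9)(2/9) = 0.0024387; P(data | r = 8) = (1/9)(1/9)(1/9)(1/9) = 0.00015242.
Multiplying each by its prior: 1/6 · 0.6243 = 0.10405, 1/6 · 0.36595 = 0.060992, 1/6 · 0.09526 = 0.015877, 1/6 · 0.012346 = 0.0020576, 1/6 · 0.0024387 = 0.00040644, 1/6 · 0.00015242 = 2.5403e-05; with total 0.18341.
Normalising, the posterior is P(r = 1 | data) = 0.56731, P(r = 2 | data) = 0.33255, P(r = 4 | data) = 0.086565, P(r = 6 | data) = 0.011219, P(r = 7 | data) = 0.0022161, P(r = 8 | data) = 0.0001385.
So P(black next | data) = Σ P(black next | H) P(H | data) = (8/9)(0.56731) + (7/9)(0.33255) + (5/9)(0.086565) + (1/3)(0.011219) + (2/9)(0.0022161) + (1/9)(0.0001385) = 0.81527.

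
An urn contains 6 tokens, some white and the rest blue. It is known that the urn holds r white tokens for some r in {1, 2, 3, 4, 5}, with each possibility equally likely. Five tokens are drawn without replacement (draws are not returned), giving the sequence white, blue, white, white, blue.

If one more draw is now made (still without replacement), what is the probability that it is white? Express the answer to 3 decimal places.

0.571

Under each hypothesis, the probability of the observed sequence is: P(data | r = 1) = (1/6)(5/5)(0/4) = 0; P(data | r = 2) = (2/6)(4/5)(1/4)(0/3) = 0; P(data | r = 3) = (3/6)(3/5)(2/4)(1/3)(2/2) = 1/20; P(data | r = 4) = (4/6)(2/5)(3/4)(2/3)(1/2) = 1/15; P(data | r = 5) = (5/6)(1/5)(4/4)(3/3)(0/2) = 0.
The prior-weighted likelihoods are 1/5 · 0 = 0, 1/5 · 0 = 0, 1/5 · 1/20 = 1/100, 1/5 · 1/15 = 1/75, 1/5 · 0 = 0; these sum to 7/300.
Dividing through by the total gives posterior P(r = 1 | data) = 0, P(r = 2 | data) = 0, P(r = 3 | data) = 3/7, P(r = 4 | data) = 4/7, P(r = 5 | data) = 0.
Averaging over the posterior, P(white next | data) = (0)(3/7) + (1)(4/7) = 4/7.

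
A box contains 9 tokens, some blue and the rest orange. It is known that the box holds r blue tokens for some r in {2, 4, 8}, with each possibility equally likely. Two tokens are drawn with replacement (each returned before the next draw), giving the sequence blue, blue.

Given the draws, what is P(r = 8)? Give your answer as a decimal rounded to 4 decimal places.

0.7619

Under each hypothesis, the probability of the observed sequence is: P(data | r = 2) = (2/9)(2/9) = 4/81; P(data | r = 4) = (4/9)(4/9) = 16/81; P(data | r = 8) = (8/9)(8/9) = 64/81.
The prior-weighted likelihoods are 1/3 · 4/81 = 4/243, 1/3 · 16/81 = 16/243, 1/3 · 64/81 = 64/243; summing to 28/81.
Therefore the posterior P(r = 8 | data) = (64/243) / (28/81) = 16/21.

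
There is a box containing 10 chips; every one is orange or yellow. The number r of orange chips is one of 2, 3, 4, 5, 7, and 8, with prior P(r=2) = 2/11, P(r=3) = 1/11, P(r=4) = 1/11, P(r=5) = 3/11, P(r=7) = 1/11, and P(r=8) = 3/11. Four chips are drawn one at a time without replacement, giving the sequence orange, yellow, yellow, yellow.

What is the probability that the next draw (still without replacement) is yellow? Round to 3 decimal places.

0.612

For each hypothesis, P(data | H) works out to: P(data | r = 2) = (2/10)(8/9)(7/8)(6/7) = 0.13333; P(data | r = 3) = (3/10)(7/9)(6/8)(5/7) = 0.125; P(data | r = 4) = (4/10)(6/9)(5/8)(4/7) = 0.095238; P(data | r = 5) = (5/10)(5/9)(4/8)(3/7) = 0.059524; P(data | r = 7) = (7/10)(3/9)(2/8)(1/7) = 0.0083333; P(data | r = 8) = (8/10)(2/9)(1/8)(0/7) = 0.
The prior-weighted likelihoods are 2/11 · 0.13333 = 0.024242, 1/11 · 0.125 = 0.011364, 1/11 · 0.095238 = 0.008658, 3/11 · 0.059524 = 0.016234, 1/11 · 0.0083333 = 0.00075758, 3/11 · 0 = 0; these sum to 0.061255.
Dividing through by the total gives posterior P(r = 2 | data) = 0.39576, P(r = 3 | data) = 0.18551, P(r = 4 | data) = 0.14134, P(r = 5 | data) = 0.26502, P(r = 7 | data) = 0.012367, P(r = 8 | data) = 0.
The predictive probability is P(yellow next | data) = (5/6)(0.39576) + (2/3)(0.18551) + (1/2)(0.14134) + (1/3)(0.26502) + (0)(0.012367) = 0.61249.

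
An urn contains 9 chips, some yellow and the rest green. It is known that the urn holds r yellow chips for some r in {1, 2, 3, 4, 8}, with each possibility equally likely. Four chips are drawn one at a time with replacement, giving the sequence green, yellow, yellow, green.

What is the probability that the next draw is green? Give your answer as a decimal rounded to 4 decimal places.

0.6247

The likelihood of the observed sequence under each hypothesis: P(data | r = 1) = (8/9)(1/9)(1/9)(8/9) = 0.0097546; P(data | r = 2) = (7/9)(2/9)(2/9)(7/9) = 0.029873; P(data | r = 3) = (6/9)(3/9)(3/9)(6/9) = 0.049383; P(data | r = 4) = (5/9)(4/9)(4/9)(5/9) = 0.060966; P(data | r = 8) = (1/9)(8/9)(8/9)(1/9) = 0.0097546.
The prior-weighted likelihoods are 1/5 · 0.0097546 = 0.0019509, 1/5 · 0.029873 = 0.0059747, 1/5 · 0.049383 = 0.0098765, 1/5 · 0.060966 = 0.012193, 1/5 · 0.0097546 = 0.0019509; these sum to 0.031946.
Dividing through by the total gives posterior P(r = 1 | data) = 0.061069, P(r = 2 | data) = 0.18702, P(r = 3 | data) = 0.30916, P(r = 4 | data) = 0.38168, P(r = 8 | data) = 0.061069.
So P(green next | data) = Σ P(green next | H) P(H | data) = (8/9)(0.061069) + (7/9)(0.18702) + (2/3)(0.30916) + (5/9)(0.38168) + (1/9)(0.061069) = 0.62468.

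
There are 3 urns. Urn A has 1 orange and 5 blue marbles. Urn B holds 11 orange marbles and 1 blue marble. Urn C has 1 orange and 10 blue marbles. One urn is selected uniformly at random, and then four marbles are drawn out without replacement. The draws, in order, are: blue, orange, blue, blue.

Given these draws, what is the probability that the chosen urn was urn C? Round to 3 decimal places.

Compute the likelihood of the observed sequence for each case: P(data | urn A) = (5/6)(1/5)(4/4)(3/3) = 1/6; P(data | urn B) = (1/12)(11/11)(0/10) = 0; P(data | urn C) = (10/11)(1/10)(9/9)(8/8) = 1/11.
Weighting by the prior gives 1/3 · 1/6 = 1/18, 1/3 · 0 = 0, 1/3 · 1/11 = 1/33; with total 17/198.
So P(urn C | data) = (1/33) / (17/198) = 6/17.

0.353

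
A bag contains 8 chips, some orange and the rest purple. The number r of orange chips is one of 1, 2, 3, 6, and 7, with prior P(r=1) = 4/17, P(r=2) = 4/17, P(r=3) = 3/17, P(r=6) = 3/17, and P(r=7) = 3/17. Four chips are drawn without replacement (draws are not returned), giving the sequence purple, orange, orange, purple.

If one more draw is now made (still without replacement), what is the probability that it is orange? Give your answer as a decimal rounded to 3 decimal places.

0.346

For each hypothesis, P(data | H) works out to: P(data | r = 1) = (7/8)(1/7)(0/6) = 0; P(data | r = 2) = (6/8)(2/7)(1/6)(5/5) = 1/28; P(data | r = 3) = (5/8)(3/7)(2/6)(4/5) = 1/14; P(data | r = 6) = (2/8)(6/7)(5/6)(1/5) = 1/28; P(data | r = 7) = (1/8)(7/7)(6/6)(0/5) = 0.
The prior-weighted likelihoods are 4/17 · 0 = 0, 4/17 · 1/28 = 1/119, 3/17 · 1/14 = 3/238, 3/17 · 1/28 = 3/476, 3/17 · 0 = 0; these sum to 13/476.
The posterior is then P(r = 1 | data) = 0, P(r = 2 | data) = 4/13, P(r = 3 | data) = 6/13, P(r = 6 | data) = 3/13, P(r = 7 | data) = 0.
So P(orange next | data) = Σ P(orange next | H) P(H | data) = (0)(4/13) + (1/4)(6/13) + (1)(3/13) = 9/26.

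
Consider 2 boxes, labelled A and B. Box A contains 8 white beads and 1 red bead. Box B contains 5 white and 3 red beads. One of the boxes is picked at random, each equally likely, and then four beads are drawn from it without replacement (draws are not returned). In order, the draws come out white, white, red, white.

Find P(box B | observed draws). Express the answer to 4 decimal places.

Compute the likelihood of the observed sequence for each case: P(data | box A) = (8/9)(7/8)(1/7)(6/6) = 1/9; P(data | box B) = (5/8)(4/7)(3/6)(3/5) = 3/28.
The prior-weighted likelihoods are 1/2 · 1/9 = 1/18, 1/2 · 3/28 = 3/56; these sum to 55/504.
Therefore the posterior P(box B | data) = (3/56) / (55/504) = 27/55.

0.4909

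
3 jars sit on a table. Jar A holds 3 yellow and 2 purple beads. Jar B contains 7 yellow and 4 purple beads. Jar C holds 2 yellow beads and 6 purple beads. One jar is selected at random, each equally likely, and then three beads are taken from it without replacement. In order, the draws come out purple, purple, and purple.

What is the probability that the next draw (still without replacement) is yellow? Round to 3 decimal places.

The likelihood of the observed sequence under each hypothesis: P(data | jar A) = (2/5)(1/4)(0/3) = 0; P(data | jar B) = (4/11)(3/10)(2/9) = 0.024242; P(data | jar C) = (6/8)(5/7)(4/6) = 0.35714.
The prior-weighted likelihoods are 1/3 · 0 = 0, 1/3 · 0.024242 = 0.0080808, 1/3 · 0.35714 = 0.11905; these sum to 0.12713.
Normalising, the posterior is P(jar A | data) = 0, P(jar B | data) = 0.063564, P(jar C | data) = 0.93644.
Averaging over the posterior, P(yellow next | data) = (7/8)(0.063564) + (2/5)(0.93644) = 0.43019.

0.430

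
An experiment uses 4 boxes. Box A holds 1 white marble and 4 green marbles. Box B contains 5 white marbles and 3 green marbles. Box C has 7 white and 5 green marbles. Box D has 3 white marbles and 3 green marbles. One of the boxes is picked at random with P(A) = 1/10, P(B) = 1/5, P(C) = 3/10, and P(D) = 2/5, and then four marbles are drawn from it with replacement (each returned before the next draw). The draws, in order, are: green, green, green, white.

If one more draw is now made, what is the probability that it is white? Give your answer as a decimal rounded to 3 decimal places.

The likelihood of the observed sequence under each hypothesis: P(data | box A) = (4/5)(4/5)(4/5)(1/5) = 0.1024; P(data | box B) = (3/8)(3/8)(3/8)(5/8) = 0.032959; P(data | box C) = (5/12)(5/12)(5/12)(7/12) = 0.042197; P(data | box D) = (3/6)(3/6)(3/6)(3/6) = 0.0625.
Multiplying each by its prior: 1/10 · 0.1024 = 0.01024, 1/5 · 0.032959 = 0.0065918, 3/10 · 0.042197 = 0.012659, 2/5 · 0.0625 = 0.025; these sum to 0.054491.
Normalising, the posterior is P(box A | data) = 0.18792, P(box B | data) = 0.12097, P(box C | data) = 0.23232, P(box D | data) = 0.45879.
The predictive probability is P(white next | data) = (1/5)(0.18792) + (5/8)(0.12097) + (7/12)(0.23232) + (1/2)(0.45879) = 0.4781.

0.478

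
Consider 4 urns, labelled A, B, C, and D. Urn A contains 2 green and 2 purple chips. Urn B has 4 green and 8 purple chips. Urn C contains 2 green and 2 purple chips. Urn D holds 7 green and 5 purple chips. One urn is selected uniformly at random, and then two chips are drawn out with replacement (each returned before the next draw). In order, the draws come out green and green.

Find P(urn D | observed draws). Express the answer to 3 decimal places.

For each hypothesis, P(data | H) works out to: P(data | urn A) = (2/4)(2/4) = 1/4; P(data | urn B) = (4/12)(4/12) = 1/9; P(data | urn C) = (2/4)(2/4) = 1/4; P(data | urn D) = (7/12)(7/12) = 49/144.
Multiplying each by its prior: 1/4 · 1/4 = 1/16, 1/4 · 1/9 = 1/36, 1/4 · 1/4 = 1/16, 1/4 · 49/144 = 49/576; with total 137/576.
Therefore the posterior P(urn D | data) = (49/576) / (137/576) = 49/137.

0.358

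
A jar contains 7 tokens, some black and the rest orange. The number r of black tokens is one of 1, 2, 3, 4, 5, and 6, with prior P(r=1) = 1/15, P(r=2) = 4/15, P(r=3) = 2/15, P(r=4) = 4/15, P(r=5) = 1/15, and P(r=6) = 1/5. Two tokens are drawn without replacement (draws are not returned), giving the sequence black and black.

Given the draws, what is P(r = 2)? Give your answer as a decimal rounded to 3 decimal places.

0.045

Under each hypothesis, the probability of the observed sequence is: P(data | r = 1) = (1/7)(0/6) = 0; P(data | r = 2) = (2/7)(1/6) = 1/21; P(data | r = 3) = (3/7)(2/6) = 1/7; P(data | r = 4) = (4/7)(3/6) = 2/7; P(data | r = 5) = (5/7)(4/6) = 10/21; P(data | r = 6) = (6/7)(5/6) = 5/7.
Multiplying each by its prior: 1/15 · 0 = 0, 4/15 · 1/21 = 4/315, 2/15 · 1/7 = 2/105, 4/15 · 2/7 = 8/105, 1/15 · 10/21 = 2/63, 1/5 · 5/7 = 1/7; these sum to 89/315.
Therefore the posterior P(r = 2 | data) = (4/315) / (89/315) = 4/89.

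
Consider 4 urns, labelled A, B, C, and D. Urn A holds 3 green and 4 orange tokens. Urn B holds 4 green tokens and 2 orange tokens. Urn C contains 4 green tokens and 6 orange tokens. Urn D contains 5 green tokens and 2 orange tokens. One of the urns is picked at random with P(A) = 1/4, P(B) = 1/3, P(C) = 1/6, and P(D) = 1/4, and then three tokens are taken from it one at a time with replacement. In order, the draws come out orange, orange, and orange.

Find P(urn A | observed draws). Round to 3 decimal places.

The likelihood of the observed sequence under each hypothesis: P(data | urn A) = (4/7)(4/7)(4/7) = 0.18659; P(data | urn B) = (2/6)(2/6)(2/6) = 0.037037; P(data | urn C) = (6/10)(6/10)(6/10) = 0.216; P(data | urn D) = (2/7)(2/7)(2/7) = 0.023324.
Weighting by the prior gives 1/4 · 0.18659 = 0.046647, 1/3 · 0.037037 = 0.012346, 1/6 · 0.216 = 0.036, 1/4 · 0.023324 = 0.0058309; summing to 0.10082.
Hence P(urn A | data) = (0.046647) / (0.10082) = 0.46266.

0.463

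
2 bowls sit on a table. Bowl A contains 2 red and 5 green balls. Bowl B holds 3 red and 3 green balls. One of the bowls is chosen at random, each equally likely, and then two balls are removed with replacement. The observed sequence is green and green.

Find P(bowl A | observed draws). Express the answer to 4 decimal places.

0.6711

Compute the likelihood of the observed sequence for each case: P(data | bowl A) = (5/7)(5/7) = 25/49; P(data | bowl B) = (3/6)(3/6) = 1/4.
The prior-weighted likelihoods are 1/2 · 25/49 = 25/98, 1/2 · 1/4 = 1/8; summing to 149/392.
Hence P(bowl A | data) = (25/98) / (149/392) = 100/149.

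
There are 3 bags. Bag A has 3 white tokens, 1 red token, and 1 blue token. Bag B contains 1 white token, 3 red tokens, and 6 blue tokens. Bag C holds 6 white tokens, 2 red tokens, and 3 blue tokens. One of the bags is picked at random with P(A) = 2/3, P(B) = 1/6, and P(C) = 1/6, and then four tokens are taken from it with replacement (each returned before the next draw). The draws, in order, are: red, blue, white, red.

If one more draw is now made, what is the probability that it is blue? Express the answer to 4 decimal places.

Compute the likelihood of the observed sequence for each case: P(data | bag A) = (1/5)(1/5)(3/5)(1/5) = 0.0048; P(data | bag B) = (3/10)(6/10)(1/10)(3/10) = 0.0054; P(data | bag C) = (2/11)(3/11)(6/11)(2/11) = 0.0049177.
Multiplying each by its prior: 2/3 · 0.0048 = 0.0032, 1/6 · 0.0054 = 0.0009, 1/6 · 0.0049177 = 0.00081962; with total 0.0049196.
Dividing through by the total gives posterior P(bag A | data) = 0.65046, P(bag B | data) = 0.18294, P(bag C | data) = 0.1666.
The predictive probability is P(blue next | data) = (1/5)(0.65046) + (3/5)(0.18294) + (3/11)(0.1666) = 0.28529.

0.2853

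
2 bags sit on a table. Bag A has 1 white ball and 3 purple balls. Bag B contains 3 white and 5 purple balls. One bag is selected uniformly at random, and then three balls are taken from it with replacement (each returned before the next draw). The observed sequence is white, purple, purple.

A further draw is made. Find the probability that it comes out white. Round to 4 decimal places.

0.3138

Under each hypothesis, the probability of the observed sequence is: P(data | bag A) = (1/4)(3/4)(3/4) = 0.14062; P(data | bag B) = (3/8)(5/8)(5/8) = 0.14648.
Multiplying each by its prior: 1/2 · 0.14062 = 0.070312, 1/2 · 0.14648 = 0.073242; summing to 0.14355.
The posterior is then P(bag A | data) = 0.4898, P(bag B | data) = 0.5102.
Averaging over the posterior, P(white next | data) = (1/4)(0.4898) + (3/8)(0.5102) = 0.31378.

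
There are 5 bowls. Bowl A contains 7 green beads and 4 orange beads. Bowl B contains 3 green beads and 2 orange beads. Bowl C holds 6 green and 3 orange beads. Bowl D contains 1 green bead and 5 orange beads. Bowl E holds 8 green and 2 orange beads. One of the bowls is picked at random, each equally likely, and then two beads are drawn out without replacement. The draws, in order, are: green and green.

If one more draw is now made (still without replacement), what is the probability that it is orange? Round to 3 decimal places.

0.409

The likelihood of the observed sequence under each hypothesis: P(data | bowl A) = (7/11)(6/10) = 0.38182; P(data | bowl B) = (3/5)(2/4) = 0.3; P(data | bowl C) = (6/9)(5/8) = 0.41667; P(data | bowl D) = (1/6)(0/5) = 0; P(data | bowl E) = (8/10)(7/9) = 0.62222.
The prior-weighted likelihoods are 1/5 · 0.38182 = 0.076364, 1/5 · 0.3 = 0.06, 1/5 · 0.41667 = 0.083333, 1/5 · 0 = 0, 1/5 · 0.62222 = 0.12444; these sum to 0.34414.
Normalising, the posterior is P(bowl A | data) = 0.2219, P(bowl B | data) = 0.17435, P(bowl C | data) = 0.24215, P(bowl D | data) = 0, P(bowl E | data) = 0.36161.
So P(orange next | data) = Σ P(orange next | H) P(H | data) = (4/9)(0.2219) + (2/3)(0.17435) + (3/7)(0.24215) + (1/4)(0.36161) = 0.40903.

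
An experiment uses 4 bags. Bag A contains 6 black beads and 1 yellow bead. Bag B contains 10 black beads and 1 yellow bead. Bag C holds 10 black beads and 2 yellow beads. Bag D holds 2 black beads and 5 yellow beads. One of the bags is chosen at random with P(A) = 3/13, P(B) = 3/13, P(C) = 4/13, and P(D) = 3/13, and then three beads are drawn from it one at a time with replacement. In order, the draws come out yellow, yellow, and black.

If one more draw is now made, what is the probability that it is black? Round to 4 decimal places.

0.4423

Under each hypothesis, the probability of the observed sequence is: P(data | bag A) = (1/7)(1/7)(6/7) = 0.017493; P(data | bag B) = (1/11)(1/11)(10/11) = 0.0075131; P(data | bag C) = (2/12)(2/12)(10/12) = 0.023148; P(data | bag D) = (5/7)(5/7)(2/7) = 0.14577.
Multiplying each by its prior: 3/13 · 0.017493 = 0.0040368, 3/13 · 0.0075131 = 0.0017338, 4/13 · 0.023148 = 0.0071225, 3/13 · 0.14577 = 0.03364; with total 0.046533.
Dividing through by the total gives posterior P(bag A | data) = 0.086751, P(bag B | data) = 0.03726, P(bag C | data) = 0.15306, P(bag D | data) = 0.72293.
The predictive probability is P(black next | data) = (6/7)(0.086751) + (10/11)(0.03726) + (5/6)(0.15306) + (2/7)(0.72293) = 0.44233.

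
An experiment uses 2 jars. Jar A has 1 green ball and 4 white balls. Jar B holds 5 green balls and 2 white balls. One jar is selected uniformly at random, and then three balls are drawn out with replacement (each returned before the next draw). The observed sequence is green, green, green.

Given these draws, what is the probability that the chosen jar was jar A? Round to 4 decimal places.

Under each hypothesis, the probability of the observed sequence is: P(data | jar A) = (1/5)(1/5)(1/5) = 0.008; P(data | jar B) = (5/7)(5/7)(5/7) = 0.36443.
Weighting by the prior gives 1/2 · 0.008 = 0.004, 1/2 · 0.36443 = 0.18222; these sum to 0.18622.
By Bayes' rule, P(jar A | data) = (0.004) / (0.18622) = 0.02148.

0.0215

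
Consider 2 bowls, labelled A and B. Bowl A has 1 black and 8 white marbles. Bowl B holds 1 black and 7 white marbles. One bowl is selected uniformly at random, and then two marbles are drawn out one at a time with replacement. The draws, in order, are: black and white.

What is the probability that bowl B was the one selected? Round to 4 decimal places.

For each hypothesis, P(data | H) works out to: P(data | bowl A) = (1/9)(8/9) = 0.098765; P(data | bowl B) = (1/8)(7/8) = 0.10938.
The prior-weighted likelihoods are 1/2 · 0.098765 = 0.049383, 1/2 · 0.10938 = 0.054688; with total 0.10407.
Therefore the posterior P(bowl B | data) = (0.054688) / (0.10407) = 0.52549.

0.5255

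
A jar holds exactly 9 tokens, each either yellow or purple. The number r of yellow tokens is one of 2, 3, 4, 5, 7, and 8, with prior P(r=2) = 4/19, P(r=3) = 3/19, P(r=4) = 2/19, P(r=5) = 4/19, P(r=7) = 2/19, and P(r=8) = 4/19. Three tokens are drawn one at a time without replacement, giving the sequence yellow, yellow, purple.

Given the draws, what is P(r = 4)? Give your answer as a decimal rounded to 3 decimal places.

0.120

For each hypothesis, P(data | H) works out to: P(data | r = 2) = (2/9)(1/8)(7/7) = 0.027778; P(data | r = 3) = (3/9)(2/8)(6/7) = 0.071429; P(data | r = 4) = (4/9)(3/8)(5/7) = 0.11905; P(data | r = 5) = (5/9)(4/8)(4/7) = 0.15873; P(data | r = 7) = (7/9)(6/8)(2/7) = 0.16667; P(data | r = 8) = (8/9)(7/8)(1/7) = 0.11111.
The prior-weighted likelihoods are 4/19 · 0.027778 = 0.005848, 3/19 · 0.071429 = 0.011278, 2/19 · 0.11905 = 0.012531, 4/19 · 0.15873 = 0.033417, 2/19 · 0.16667 = 0.017544, 4/19 · 0.11111 = 0.023392; summing to 0.10401.
So P(r = 4 | data) = (0.012531) / (0.10401) = 0.12048.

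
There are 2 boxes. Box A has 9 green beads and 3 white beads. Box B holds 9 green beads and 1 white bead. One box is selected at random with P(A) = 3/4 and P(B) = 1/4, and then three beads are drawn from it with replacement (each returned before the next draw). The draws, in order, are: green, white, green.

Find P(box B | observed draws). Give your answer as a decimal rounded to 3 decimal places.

Compute the likelihood of the observed sequence for each case: P(data | box A) = (9/12)(3/12)(9/12) = 0.14062; P(data | box B) = (9/10)(1/10)(9/10) = 0.081.
Multiplying each by its prior: 3/4 · 0.14062 = 0.10547, 1/4 · 0.081 = 0.02025; summing to 0.12572.
By Bayes' rule, P(box B | data) = (0.02025) / (0.12572) = 0.16107.

0.161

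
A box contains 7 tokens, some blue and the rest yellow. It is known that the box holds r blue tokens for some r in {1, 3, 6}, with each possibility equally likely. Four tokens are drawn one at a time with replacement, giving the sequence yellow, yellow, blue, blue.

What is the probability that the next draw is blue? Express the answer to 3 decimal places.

0.452

Under each hypothesis, the probability of the observed sequence is: P(data | r = 1) = (6/7)(6/7)(1/7)(1/7) = 0.014994; P(data | r = 3) = (4/7)(4/7)(3/7)(3/7) = 0.059975; P(data | r = 6) = (1/7)(1/7)(6/7)(6/7) = 0.014994.
The prior-weighted likelihoods are 1/3 · 0.014994 = 0.0049979, 1/3 · 0.059975 = 0.019992, 1/3 · 0.014994 = 0.0049979; summing to 0.029988.
Dividing through by the total gives posterior P(r = 1 | data) = 0.16667, P(r = 3 | data) = 0.66667, P(r = 6 | data) = 0.16667.
Averaging over the posterior, P(blue next | data) = (1/7)(0.16667) + (3/7)(0.66667) + (6/7)(0.16667) = 0.45238.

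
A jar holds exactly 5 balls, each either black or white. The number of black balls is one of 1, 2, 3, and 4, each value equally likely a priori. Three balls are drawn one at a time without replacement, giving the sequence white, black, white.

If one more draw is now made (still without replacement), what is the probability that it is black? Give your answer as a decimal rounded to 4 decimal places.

0.4000

Compute the likelihood of the observed sequence for each case: P(data | r = 1) = (4/5)(1/4)(3/3) = 1/5; P(data | r = 2) = (3/5)(2/4)(2/3) = 1/5; P(data | r = 3) = (2/5)(3/4)(1/3) = 1/10; P(data | r = 4) = (1/5)(4/4)(0/3) = 0.
The prior-weighted likelihoods are 1/4 · 1/5 = 1/20, 1/4 · 1/5 = 1/20, 1/4 · 1/10 = 1/40, 1/4 · 0 = 0; summing to 1/8.
Dividing through by the total gives posterior P(r = 1 | data) = 2/5, P(r = 2 | data) = 2/5, P(r = 3 | data) = 1/5, P(r = 4 | data) = 0.
The predictive probability is P(black next | data) = (0)(2/5) + (1/2)(2/5) + (1)(1/5) = 2/5.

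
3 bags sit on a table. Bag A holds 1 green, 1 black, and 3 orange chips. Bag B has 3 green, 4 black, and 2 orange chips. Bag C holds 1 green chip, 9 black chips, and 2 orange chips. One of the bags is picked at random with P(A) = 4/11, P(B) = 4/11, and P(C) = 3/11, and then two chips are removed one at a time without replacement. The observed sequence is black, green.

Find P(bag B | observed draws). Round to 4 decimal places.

The likelihood of the observed sequence under each hypothesis: P(data | bag A) = (1/5)(1/4) = 0.05; P(data | bag B) = (4/9)(3/8) = 0.16667; P(data | bag C) = (9/12)(1/11) = 0.068182.
The prior-weighted likelihoods are 4/11 · 0.05 = 0.018182, 4/11 · 0.16667 = 0.060606, 3/11 · 0.068182 = 0.018595; these sum to 0.097383.
By Bayes' rule, P(bag B | data) = (0.060606) / (0.097383) = 0.62235.

0.6223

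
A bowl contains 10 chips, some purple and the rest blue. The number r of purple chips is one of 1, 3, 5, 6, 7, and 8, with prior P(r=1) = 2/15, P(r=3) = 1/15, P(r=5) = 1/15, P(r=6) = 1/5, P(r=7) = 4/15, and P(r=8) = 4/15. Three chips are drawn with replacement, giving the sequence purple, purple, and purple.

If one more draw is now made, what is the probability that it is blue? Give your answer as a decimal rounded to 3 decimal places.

Compute the likelihood of the observed sequence for each case: P(data | r = 1) = (1/10)(1/10)(1/10) = 0.001; P(data | r = 3) = (3/10)(3/10)(3/10) = 0.027; P(data | r = 5) = (5/10)(5/10)(5/10) = 0.125; P(data | r = 6) = (6/10)(6/10)(6/10) = 0.216; P(data | r = 7) = (7/10)(7/10)(7/10) = 0.343; P(data | r = 8) = (8/10)(8/10)(8/10) = 0.512.
The prior-weighted likelihoods are 2/15 · 0.001 = 0.00013333, 1/15 · 0.027 = 0.0018, 1/15 · 0.125 = 0.0083333, 1/5 · 0.216 = 0.0432, 4/15 · 0.343 = 0.091467, 4/15 · 0.512 = 0.13653; summing to 0.28147.
Dividing through by the total gives posterior P(r = 1 | data) = 0.00047371, P(r = 3 | data) = 0.0063951, P(r = 5 | data) = 0.029607, P(r = 6 | data) = 0.15348, P(r = 7 | data) = 0.32496, P(r = 8 | data) = 0.48508.
So P(blue next | data) = Σ P(blue next | H) P(H | data) = (9/10)(0.00047371) + (7/10)(0.0063951) + (1/2)(0.029607) + (2/5)(0.15348) + (3/10)(0.32496) + (1/5)(0.48508) = 0.2756.

0.276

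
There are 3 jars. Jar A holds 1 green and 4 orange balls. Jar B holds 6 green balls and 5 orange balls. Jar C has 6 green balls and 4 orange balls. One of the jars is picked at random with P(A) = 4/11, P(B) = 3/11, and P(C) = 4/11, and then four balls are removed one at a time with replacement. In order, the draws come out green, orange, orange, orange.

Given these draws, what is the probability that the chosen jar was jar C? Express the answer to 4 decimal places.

0.2143

The likelihood of the observed sequence under each hypothesis: P(data | jar A) = (1/5)(4/5)(4/5)(4/5) = 0.1024; P(data | jar B) = (6/11)(5/11)(5/11)(5/11) = 0.051226; P(data | jar C) = (6/10)(4/10)(4/10)(4/10) = 0.0384.
Weighting by the prior gives 4/11 · 0.1024 = 0.037236, 3/11 · 0.051226 = 0.013971, 4/11 · 0.0384 = 0.013964; these sum to 0.065171.
So P(jar C | data) = (0.013964) / (0.065171) = 0.21426.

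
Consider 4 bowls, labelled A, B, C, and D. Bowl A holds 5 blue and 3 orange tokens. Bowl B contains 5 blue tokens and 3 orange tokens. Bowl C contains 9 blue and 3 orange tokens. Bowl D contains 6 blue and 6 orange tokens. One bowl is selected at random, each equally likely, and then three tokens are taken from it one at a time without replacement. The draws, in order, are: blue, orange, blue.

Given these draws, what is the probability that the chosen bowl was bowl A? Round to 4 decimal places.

0.2717

The likelihood of the observed sequence under each hypothesis: P(data | bowl A) = (5/8)(3/7)(4/6) = 5/28; P(data | bowl B) = (5/8)(3/7)(4/6) = 5/28; P(data | bowl C) = (9/12)(3/11)(8/10) = 9/55; P(data | bowl D) = (6/12)(6/11)(5/10) = 3/22.
Weighting by the prior gives 1/4 · 5/28 = 5/112, 1/4 · 5/28 = 5/112, 1/4 · 9/55 = 9/220, 1/4 · 3/22 = 3/88; with total 23/140.
Hence P(bowl A | data) = (5/112) / (23/140) = 25/92.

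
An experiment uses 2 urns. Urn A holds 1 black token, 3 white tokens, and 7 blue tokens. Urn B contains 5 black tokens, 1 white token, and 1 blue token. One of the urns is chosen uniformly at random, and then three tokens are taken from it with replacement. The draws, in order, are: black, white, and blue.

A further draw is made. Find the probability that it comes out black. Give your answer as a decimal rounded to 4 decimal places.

0.3903

Compute the likelihood of the observed sequence for each case: P(data | urn A) = (1/11)(3/11)(7/11) = 0.015778; P(data | urn B) = (5/7)(1/7)(1/7) = 0.014577.
Multiplying each by its prior: 1/2 · 0.015778 = 0.0078888, 1/2 · 0.014577 = 0.0072886; these sum to 0.015177.
The posterior is then P(urn A | data) = 0.51977, P(urn B | data) = 0.48023.
The predictive probability is P(black next | data) = (1/11)(0.51977) + (5/7)(0.48023) = 0.39027.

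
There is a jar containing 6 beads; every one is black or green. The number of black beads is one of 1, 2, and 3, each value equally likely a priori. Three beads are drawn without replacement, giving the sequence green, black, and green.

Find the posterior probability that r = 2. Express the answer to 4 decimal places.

Compute the likelihood of the observed sequence for each case: P(data | r = 1) = (5/6)(1/5)(4/4) = 1/6; P(data | r = 2) = (4/6)(2/5)(3/4) = 1/5; P(data | r = 3) = (3/6)(3/5)(2/4) = 3/20.
The prior-weighted likelihoods are 1/3 · 1/6 = 1/18, 1/3 · 1/5 = 1/15, 1/3 · 3/20 = 1/20; these sum to 31/180.
By Bayes' rule, P(r = 2 | data) = (1/15) / (31/180) = 12/31.

0.3871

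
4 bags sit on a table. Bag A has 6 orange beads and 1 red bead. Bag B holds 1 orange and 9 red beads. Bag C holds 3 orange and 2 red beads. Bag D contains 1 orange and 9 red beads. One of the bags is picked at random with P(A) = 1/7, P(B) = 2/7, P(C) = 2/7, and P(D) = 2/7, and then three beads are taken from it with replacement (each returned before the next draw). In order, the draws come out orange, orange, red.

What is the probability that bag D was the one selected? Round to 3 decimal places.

0.042

The likelihood of the observed sequence under each hypothesis: P(data | bag A) = (6/7)(6/7)(1/7) = 0.10496; P(data | bag B) = (1/10)(1/10)(9/10) = 0.009; P(data | bag C) = (3/5)(3/5)(2/5) = 0.144; P(data | bag D) = (1/10)(1/10)(9/10) = 0.009.
Weighting by the prior gives 1/7 · 0.10496 = 0.014994, 2/7 · 0.009 = 0.0025714, 2/7 · 0.144 = 0.041143, 2/7 · 0.009 = 0.0025714; these sum to 0.061279.
Therefore the posterior P(bag D | data) = (0.0025714) / (0.061279) = 0.041962.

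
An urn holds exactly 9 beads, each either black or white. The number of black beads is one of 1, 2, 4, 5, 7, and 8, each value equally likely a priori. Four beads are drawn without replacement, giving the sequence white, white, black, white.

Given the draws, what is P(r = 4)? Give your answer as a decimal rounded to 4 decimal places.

0.2151

Under each hypothesis, the probability of the observed sequence is: P(data | r = 1) = (8/9)(7/8)(1/7)(6/6) = 1/9; P(data | r = 2) = (7/9)(6/8)(2/7)(5/6) = 5/36; P(data | r = 4) = (5/9)(4/8)(4/7)(3/6) = 5/63; P(data | r = 5) = (4/9)(3/8)(5/7)(2/6) = 5/126; P(data | r = 7) = (2/9)(1/8)(7/7)(0/6) = 0; P(data | r = 8) = (1/9)(0/8) = 0.
The prior-weighted likelihoods are 1/6 · 1/9 = 1/54, 1/6 · 5/36 = 5/216, 1/6 · 5/63 = 5/378, 1/6 · 5/126 = 5/756, 1/6 · 0 = 0, 1/6 · 0 = 0; these sum to 31/504.
By Bayes' rule, P(r = 4 | data) = (5/378) / (31/504) = 20/93.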